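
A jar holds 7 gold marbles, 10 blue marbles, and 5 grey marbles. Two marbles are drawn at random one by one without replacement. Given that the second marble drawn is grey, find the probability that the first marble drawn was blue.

P(first=blue and the second marble drawn is grey) = (10/22)·(5/21) = 25/231.
P(the second marble drawn is grey) = Σ over first color = 5/66 + 25/231 + 10/231 = 5/22.
By Bayes, P(first=blue | the second marble drawn is grey) = 25/231 / 5/22 = 10/21 ≈ 0.4762.

10/21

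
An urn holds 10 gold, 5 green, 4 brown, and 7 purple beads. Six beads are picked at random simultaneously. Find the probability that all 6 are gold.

Unordered draws without replacement: count favorable combinations over C(26,6).
Favorable = C(10,6) · C(5,0) · C(4,0) · C(7,0) = 210; total = C(26,6) = 230230.
P = 210/230230 = 3/3289 ≈ 0.0009.

3/3289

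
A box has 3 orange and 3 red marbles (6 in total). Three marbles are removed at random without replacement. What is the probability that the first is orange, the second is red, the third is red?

Multiply the conditional probability of each draw in order, without replacement, so each draw removes one from its color and from the total.
P = (3/6) · (3/5) · (2/4) = 3/20 ≈ 0.1500.

3/20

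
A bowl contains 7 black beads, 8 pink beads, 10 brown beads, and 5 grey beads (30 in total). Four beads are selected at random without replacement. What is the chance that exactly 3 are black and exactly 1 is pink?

Unordered draws without replacement: count favorable combinations over C(30,4).
Favorable = C(7,3) · C(8,1) · C(10,0) · C(5,0) = 280; total = C(30,4) = 27405.
P = 280/27405 = 8/783 ≈ 0.0102.

8/783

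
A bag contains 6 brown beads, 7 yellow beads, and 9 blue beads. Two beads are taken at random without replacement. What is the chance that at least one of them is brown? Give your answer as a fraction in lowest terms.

37/77

Use the complement: P(at least one brown) = 1 − P(no brown).
P(none) = C(16,2)/C(22,2) = 120/231.
So P = 1 − 120/231 = 37/77 ≈ 0.4805.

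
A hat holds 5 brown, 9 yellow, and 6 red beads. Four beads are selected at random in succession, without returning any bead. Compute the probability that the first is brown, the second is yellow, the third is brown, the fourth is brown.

3/646

Multiply the conditional probability of each draw in order, without replacement, so each draw removes one from its color and from the total.
P = (5/20) · (9/19) · (4/18) · (3/17) = 3/646 ≈ 0.0046.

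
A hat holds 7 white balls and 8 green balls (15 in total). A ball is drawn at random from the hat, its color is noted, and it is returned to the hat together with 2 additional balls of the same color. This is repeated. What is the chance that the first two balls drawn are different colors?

112/255

Either green then white, or white then green; after the first draw the total is 17.
P = (8/15)·(7/17) + (7/15)·(8/17) = 112/255 ≈ 0.4392.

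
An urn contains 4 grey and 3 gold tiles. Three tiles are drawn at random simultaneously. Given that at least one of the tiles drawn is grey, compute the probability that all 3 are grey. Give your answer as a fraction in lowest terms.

P(all 3 grey) = C(4,3)/C(7,3) = 4/35; P(at least one grey) = 1 − C(3,3)/C(7,3) = 34/35.
Since 'all 3 grey' ⊆ 'at least one grey', P(all 3 | at least one) = 4/35 / 34/35 = 2/17 ≈ 0.1176.

2/17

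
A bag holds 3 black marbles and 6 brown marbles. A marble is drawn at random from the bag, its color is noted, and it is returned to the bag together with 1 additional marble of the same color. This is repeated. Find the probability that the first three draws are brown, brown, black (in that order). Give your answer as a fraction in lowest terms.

7/55

Track the composition after each reinforcement of +1.
P = (6/9) · (7/10) · (3/11) = 7/55 ≈ 0.1273.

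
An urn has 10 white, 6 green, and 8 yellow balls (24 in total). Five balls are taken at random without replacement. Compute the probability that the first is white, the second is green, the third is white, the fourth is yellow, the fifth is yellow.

Multiply the conditional probability of each draw in order, without replacement, so each draw removes one from its color and from the total.
P = (10/24) · (6/23) · (9/22) · (8/21) · (7/20) = 3/506 ≈ 0.0059.

3/506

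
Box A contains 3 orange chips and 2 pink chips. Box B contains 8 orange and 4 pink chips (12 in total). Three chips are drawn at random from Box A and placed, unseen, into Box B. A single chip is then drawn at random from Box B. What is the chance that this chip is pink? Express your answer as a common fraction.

Condition on how many of the transferred chips are pink (from Box A: 2 pink of 5; then Box B has 15 total).
  0 pink: C(2,0)C(3,3)/C(5,3) = 1/10; then P = 4/15
  1 pink: C(2,1)C(3,2)/C(5,3) = 3/5; then P = 5/15
  2 pink: C(2,2)C(3,1)/C(5,3) = 3/10; then P = 6/15
P(pink from Box B) = 26/75 ≈ 0.3467.

26/75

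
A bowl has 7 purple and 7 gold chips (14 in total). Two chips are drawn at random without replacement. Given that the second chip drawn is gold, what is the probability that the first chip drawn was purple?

7/13

P(first=purple and the second chip drawn is gold) = (7/14)·(7/13) = 7/26.
P(the second chip drawn is gold) = Σ over first color = 7/26 + 3/13 = 1/2.
By Bayes, P(first=purple | the second chip drawn is gold) = 7/26 / 1/2 = 7/13 ≈ 0.5385.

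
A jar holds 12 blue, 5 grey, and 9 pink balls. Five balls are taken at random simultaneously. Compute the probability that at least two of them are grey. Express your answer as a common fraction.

7753/32890

Sum the hypergeometric tail for j = 2,…,5 grey balls.
Favorable = C(5,2)·C(21,3) + C(5,3)·C(21,2) + C(5,4)·C(21,1) + C(5,5)·C(21,0) = 15506; total = C(26,5) = 65780.
P = 15506/65780 = 7753/32890 ≈ 0.2357.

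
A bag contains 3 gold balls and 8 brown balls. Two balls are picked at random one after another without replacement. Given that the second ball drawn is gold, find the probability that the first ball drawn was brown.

4/5

P(first=brown and the second ball drawn is gold) = (8/11)·(3/10) = 12/55.
P(the second ball drawn is gold) = Σ over first color = 3/55 + 12/55 = 3/11.
By Bayes, P(first=brown | the second ball drawn is gold) = 12/55 / 3/11 = 4/5 ≈ 0.8000.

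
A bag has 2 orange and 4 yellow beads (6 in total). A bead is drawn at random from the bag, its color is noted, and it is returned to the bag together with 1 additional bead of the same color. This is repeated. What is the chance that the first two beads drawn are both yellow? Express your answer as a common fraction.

After a yellow draw the bag holds 5 yellow out of 7.
P = (4/6)·(5/7) = 10/21 ≈ 0.4762.

10/21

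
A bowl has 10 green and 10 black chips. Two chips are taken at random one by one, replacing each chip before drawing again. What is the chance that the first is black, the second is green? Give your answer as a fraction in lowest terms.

Multiply the conditional probability of each draw in order, with replacement (the composition resets each draw).
P = (10/20) · (10/20) = 1/4 ≈ 0.2500.

1/4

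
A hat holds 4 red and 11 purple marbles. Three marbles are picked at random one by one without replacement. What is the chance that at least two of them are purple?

Sum the hypergeometric tail for j = 2,…,3 purple marbles.
Favorable = C(11,2)·C(4,1) + C(11,3)·C(4,0) = 385; total = C(15,3) = 455.
P = 385/455 = 11/13 ≈ 0.8462.

11/13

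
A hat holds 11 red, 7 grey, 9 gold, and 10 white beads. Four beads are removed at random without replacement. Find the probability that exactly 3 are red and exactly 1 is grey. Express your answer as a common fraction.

11/629

Unordered draws without replacement: count favorable combinations over C(37,4).
Favorable = C(11,3) · C(7,1) · C(9,0) · C(10,0) = 1155; total = C(37,4) = 66045.
P = 1155/66045 = 11/629 ≈ 0.0175.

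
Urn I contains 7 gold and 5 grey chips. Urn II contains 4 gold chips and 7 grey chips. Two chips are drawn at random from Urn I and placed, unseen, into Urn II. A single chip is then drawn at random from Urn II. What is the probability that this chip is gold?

Condition on how many of the transferred chips are gold (from Urn I: 7 gold of 12; then Urn II has 13 total).
  0 gold: C(7,0)C(5,2)/C(12,2) = 5/33; then P = 4/13
  1 gold: C(7,1)C(5,1)/C(12,2) = 35/66; then P = 5/13
  2 gold: C(7,2)C(5,0)/C(12,2) = 7/22; then P = 6/13
P(gold from Urn II) = 31/78 ≈ 0.3974.

31/78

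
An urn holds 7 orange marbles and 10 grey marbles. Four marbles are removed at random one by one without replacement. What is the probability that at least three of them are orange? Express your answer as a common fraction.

Sum the hypergeometric tail for j = 3,…,4 orange marbles.
Favorable = C(7,3)·C(10,1) + C(7,4)·C(10,0) = 385; total = C(17,4) = 2380.
P = 385/2380 = 11/68 ≈ 0.1618.

11/68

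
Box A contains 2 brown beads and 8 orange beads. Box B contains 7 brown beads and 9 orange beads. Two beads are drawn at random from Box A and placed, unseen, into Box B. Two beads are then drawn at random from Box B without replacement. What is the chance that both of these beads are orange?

2296/6885

Condition on how many of the transferred beads are orange (from Box A: 8 orange of 10; then Box B has 18 total).
  0 orange: C(8,0)C(2,2)/C(10,2) = 1/45; then P = C(9,2)/C(18,2) = 4/17
  1 orange: C(8,1)C(2,1)/C(10,2) = 16/45; then P = C(10,2)/C(18,2) = 5/17
  2 orange: C(8,2)C(2,0)/C(10,2) = 28/45; then P = C(11,2)/C(18,2) = 55/153
P(both orange) = 2296/6885 ≈ 0.3335.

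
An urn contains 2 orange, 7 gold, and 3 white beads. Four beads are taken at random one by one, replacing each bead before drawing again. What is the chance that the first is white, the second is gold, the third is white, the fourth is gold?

Multiply the conditional probability of each draw in order, with replacement (the composition resets each draw).
P = (3/12) · (7/12) · (3/12) · (7/12) = 49/2304 ≈ 0.0213.

49/2304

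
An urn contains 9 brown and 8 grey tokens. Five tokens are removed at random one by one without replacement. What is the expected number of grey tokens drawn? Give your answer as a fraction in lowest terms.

By linearity of expectation, E[X] = Σ P(draw i is grey); by symmetry each draw (even without replacement) has P(grey) = 8/17.
E[X] = 5 · 8/17 = 40/17 ≈ 2.3529.

40/17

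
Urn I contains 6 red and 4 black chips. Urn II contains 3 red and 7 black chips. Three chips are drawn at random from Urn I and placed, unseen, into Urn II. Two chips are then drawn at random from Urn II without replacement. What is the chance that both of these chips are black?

149/390

Condition on how many of the transferred chips are black (from Urn I: 4 black of 10; then Urn II has 13 total).
  0 black: C(4,0)C(6,3)/C(10,3) = 1/6; then P = C(7,2)/C(13,2) = 7/26
  1 black: C(4,1)C(6,2)/C(10,3) = 1/2; then P = C(8,2)/C(13,2) = 14/39
  2 black: C(4,2)C(6,1)/C(10,3) = 3/10; then P = C(9,2)/C(13,2) = 6/13
  3 black: C(4,3)C(6,0)/C(10,3) = 1/30; then P = C(10,2)/C(13,2) = 15/26
P(both black) = 149/390 ≈ 0.3821.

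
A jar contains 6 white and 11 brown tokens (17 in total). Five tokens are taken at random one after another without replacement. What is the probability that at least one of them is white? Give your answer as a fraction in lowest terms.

409/442

Use the complement: P(at least one white) = 1 − P(no white).
P(none) = C(11,5)/C(17,5) = 462/6188.
So P = 1 − 462/6188 = 409/442 ≈ 0.9253.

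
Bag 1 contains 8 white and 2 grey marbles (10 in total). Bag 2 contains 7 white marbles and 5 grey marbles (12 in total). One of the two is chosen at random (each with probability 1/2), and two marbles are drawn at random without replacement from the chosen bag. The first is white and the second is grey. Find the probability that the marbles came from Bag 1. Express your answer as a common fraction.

352/877

P(E | Bag 1) = 8/45; P(E | Bag 2) = 35/132.
P(E) = 1/2·8/45 + 1/2·35/132 = 877/3960.
By Bayes' rule, P(Bag 1 | E) = 4/45 / 877/3960 = 352/877 ≈ 0.4014.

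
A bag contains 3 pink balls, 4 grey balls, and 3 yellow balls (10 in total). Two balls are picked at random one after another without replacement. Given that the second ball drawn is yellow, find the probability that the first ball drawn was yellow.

2/9

P(first=yellow and the second ball drawn is yellow) = (3/10)·(2/9) = 1/15.
P(the second ball drawn is yellow) = Σ over first color = 1/10 + 2/15 + 1/15 = 3/10.
By Bayes, P(first=yellow | the second ball drawn is yellow) = 1/15 / 3/10 = 2/9 ≈ 0.2222.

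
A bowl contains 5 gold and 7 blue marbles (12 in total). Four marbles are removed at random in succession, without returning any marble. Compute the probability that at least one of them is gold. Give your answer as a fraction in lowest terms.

Use the complement: P(at least one gold) = 1 − P(no gold).
P(none) = C(7,4)/C(12,4) = 35/495.
So P = 1 − 35/495 = 92/99 ≈ 0.9293.

92/99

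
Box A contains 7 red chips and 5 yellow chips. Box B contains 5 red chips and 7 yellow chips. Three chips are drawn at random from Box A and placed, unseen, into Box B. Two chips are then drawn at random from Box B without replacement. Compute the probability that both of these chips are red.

289/1540

Condition on how many of the transferred chips are red (from Box A: 7 red of 12; then Box B has 15 total).
  0 red: C(7,0)C(5,3)/C(12,3) = 1/22; then P = C(5,2)/C(15,2) = 2/21
  1 red: C(7,1)C(5,2)/C(12,3) = 7/22; then P = C(6,2)/C(15,2) = 1/7
  2 red: C(7,2)C(5,1)/C(12,3) = 21/44; then P = C(7,2)/C(15,2) = 1/5
  3 red: C(7,3)C(5,0)/C(12,3) = 7/44; then P = C(8,2)/C(15,2) = 4/15
P(both red) = 289/1540 ≈ 0.1877.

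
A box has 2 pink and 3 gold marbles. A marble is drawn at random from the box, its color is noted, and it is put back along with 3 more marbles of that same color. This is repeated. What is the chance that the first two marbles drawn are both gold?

9/20

After a gold draw the box holds 6 gold out of 8.
P = (3/5)·(6/8) = 9/20 ≈ 0.4500.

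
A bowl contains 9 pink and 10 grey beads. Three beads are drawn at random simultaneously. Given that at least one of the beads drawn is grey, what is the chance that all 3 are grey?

P(all 3 grey) = C(10,3)/C(19,3) = 40/323; P(at least one grey) = 1 − C(9,3)/C(19,3) = 295/323.
Since 'all 3 grey' ⊆ 'at least one grey', P(all 3 | at least one) = 40/323 / 295/323 = 8/59 ≈ 0.1356.

8/59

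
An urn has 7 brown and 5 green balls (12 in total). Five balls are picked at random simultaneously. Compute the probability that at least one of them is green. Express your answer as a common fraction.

Use the complement: P(at least one green) = 1 − P(no green).
P(none) = C(7,5)/C(12,5) = 21/792.
So P = 1 − 21/792 = 257/264 ≈ 0.9735.

257/264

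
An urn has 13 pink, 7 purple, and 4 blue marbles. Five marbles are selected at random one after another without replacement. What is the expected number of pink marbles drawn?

65/24

By linearity of expectation, E[X] = Σ P(draw i is pink); by symmetry each draw (even without replacement) has P(pink) = 13/24.
E[X] = 5 · 13/24 = 65/24 ≈ 2.7083.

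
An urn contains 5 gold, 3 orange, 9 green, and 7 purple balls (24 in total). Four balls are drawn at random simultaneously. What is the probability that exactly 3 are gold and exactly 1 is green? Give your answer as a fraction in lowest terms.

Unordered draws without replacement: count favorable combinations over C(24,4).
Favorable = C(5,3) · C(3,0) · C(9,1) · C(7,0) = 90; total = C(24,4) = 10626.
P = 90/10626 = 15/1771 ≈ 0.0085.

15/1771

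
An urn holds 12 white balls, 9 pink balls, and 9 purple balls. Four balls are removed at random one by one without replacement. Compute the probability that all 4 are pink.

Unordered draws without replacement: count favorable combinations over C(30,4).
Favorable = C(12,0) · C(9,4) · C(9,0) = 126; total = C(30,4) = 27405.
P = 126/27405 = 2/435 ≈ 0.0046.

2/435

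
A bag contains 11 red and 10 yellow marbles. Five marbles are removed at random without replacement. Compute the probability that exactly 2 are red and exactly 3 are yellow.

2200/6783

Unordered draws without replacement: count favorable combinations over C(21,5).
Favorable = C(11,2) · C(10,3) = 6600; total = C(21,5) = 20349.
P = 6600/20349 = 2200/6783 ≈ 0.3243.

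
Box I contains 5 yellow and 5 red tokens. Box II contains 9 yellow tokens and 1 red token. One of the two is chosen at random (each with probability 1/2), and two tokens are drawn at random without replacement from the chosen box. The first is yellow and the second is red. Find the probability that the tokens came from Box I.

25/34

P(E | Box I) = 5/18; P(E | Box II) = 1/10.
P(E) = 1/2·5/18 + 1/2·1/10 = 17/90.
By Bayes' rule, P(Box I | E) = 5/36 / 17/90 = 25/34 ≈ 0.7353.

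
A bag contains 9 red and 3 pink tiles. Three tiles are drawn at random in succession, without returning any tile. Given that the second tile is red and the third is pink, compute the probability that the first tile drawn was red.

4/5

P(first=red and the second tile is red and the third is pink) = (9/12)·(8/11)·(3/10) = 9/55.
P(E) = Σ over first color = 9/55 + 9/220 = 9/44.
By Bayes, P(first=red | E) = 9/55 / 9/44 = 4/5 ≈ 0.8000.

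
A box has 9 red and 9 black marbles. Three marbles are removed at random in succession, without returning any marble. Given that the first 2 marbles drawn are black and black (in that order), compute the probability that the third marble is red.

9/16

After removing 2 black, the box has 9 red out of 16 remaining.
P(third is red | given) = 9/16 ≈ 0.5625.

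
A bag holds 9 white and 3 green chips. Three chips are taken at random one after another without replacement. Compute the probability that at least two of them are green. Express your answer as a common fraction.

Sum the hypergeometric tail for j = 2,…,3 green chips.
Favorable = C(3,2)·C(9,1) + C(3,3)·C(9,0) = 28; total = C(12,3) = 220.
P = 28/220 = 7/55 ≈ 0.1273.

7/55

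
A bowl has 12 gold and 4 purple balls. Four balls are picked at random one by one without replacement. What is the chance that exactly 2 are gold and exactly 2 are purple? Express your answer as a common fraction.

Unordered draws without replacement: count favorable combinations over C(16,4).
Favorable = C(12,2) · C(4,2) = 396; total = C(16,4) = 1820.
P = 396/1820 = 99/455 ≈ 0.2176.

99/455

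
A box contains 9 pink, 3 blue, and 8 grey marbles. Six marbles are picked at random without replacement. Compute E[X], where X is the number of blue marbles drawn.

By linearity of expectation, E[X] = Σ P(draw i is blue); by symmetry each draw (even without replacement) has P(blue) = 3/20.
E[X] = 6 · 3/20 = 9/10 ≈ 0.9000.

9/10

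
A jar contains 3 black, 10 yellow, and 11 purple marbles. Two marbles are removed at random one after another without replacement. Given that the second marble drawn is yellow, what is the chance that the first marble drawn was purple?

P(first=purple and the second marble drawn is yellow) = (11/24)·(10/23) = 55/276.
P(the second marble drawn is yellow) = Σ over first color = 5/92 + 15/92 + 55/276 = 5/12.
By Bayes, P(first=purple | the second marble drawn is yellow) = 55/276 / 5/12 = 11/23 ≈ 0.4783.

11/23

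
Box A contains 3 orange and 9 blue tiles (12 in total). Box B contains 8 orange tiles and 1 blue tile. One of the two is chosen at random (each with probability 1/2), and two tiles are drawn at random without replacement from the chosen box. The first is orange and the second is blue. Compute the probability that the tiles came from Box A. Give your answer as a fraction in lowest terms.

81/125

P(E | Box A) = 9/44; P(E | Box B) = 1/9.
P(E) = 1/2·9/44 + 1/2·1/9 = 125/792.
By Bayes' rule, P(Box A | E) = 9/88 / 125/792 = 81/125 ≈ 0.6480.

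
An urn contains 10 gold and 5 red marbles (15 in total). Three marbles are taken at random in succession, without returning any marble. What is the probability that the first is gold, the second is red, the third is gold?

Multiply the conditional probability of each draw in order, without replacement, so each draw removes one from its color and from the total.
P = (10/15) · (5/14) · (9/13) = 15/91 ≈ 0.1648.

15/91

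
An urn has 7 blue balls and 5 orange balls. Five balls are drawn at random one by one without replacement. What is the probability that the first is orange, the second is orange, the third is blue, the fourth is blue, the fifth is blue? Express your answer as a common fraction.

Multiply the conditional probability of each draw in order, without replacement, so each draw removes one from its color and from the total.
P = (5/12) · (4/11) · (7/10) · (6/9) · (5/8) = 35/792 ≈ 0.0442.

35/792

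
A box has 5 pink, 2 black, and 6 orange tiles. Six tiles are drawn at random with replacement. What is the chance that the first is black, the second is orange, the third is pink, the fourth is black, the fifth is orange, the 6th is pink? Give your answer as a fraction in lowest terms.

3600/4826809

Multiply the conditional probability of each draw in order, with replacement (the composition resets each draw).
P = (2/13) · (6/13) · (5/13) · (2/13) · (6/13) · (5/13) = 3600/4826809 ≈ 0.0007.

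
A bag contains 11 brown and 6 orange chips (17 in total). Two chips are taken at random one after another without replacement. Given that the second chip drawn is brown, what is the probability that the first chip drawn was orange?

P(first=orange and the second chip drawn is brown) = (6/17)·(11/16) = 33/136.
P(the second chip drawn is brown) = Σ over first color = 55/136 + 33/136 = 11/17.
By Bayes, P(first=orange | the second chip drawn is brown) = 33/136 / 11/17 = 3/8 ≈ 0.3750.

3/8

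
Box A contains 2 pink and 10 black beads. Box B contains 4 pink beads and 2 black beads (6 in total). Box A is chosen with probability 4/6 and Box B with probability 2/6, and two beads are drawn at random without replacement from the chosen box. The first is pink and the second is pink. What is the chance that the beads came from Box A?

P(E | Box A) = 1/66; P(E | Box B) = 2/5.
P(E) = 2/3·1/66 + 1/3·2/5 = 71/495.
By Bayes' rule, P(Box A | E) = 1/99 / 71/495 = 5/71 ≈ 0.0704.

5/71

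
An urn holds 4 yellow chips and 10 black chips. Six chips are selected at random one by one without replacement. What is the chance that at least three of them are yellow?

25/143

Sum the hypergeometric tail for j = 3,…,4 yellow chips.
Favorable = C(4,3)·C(10,3) + C(4,4)·C(10,2) = 525; total = C(14,6) = 3003.
P = 525/3003 = 25/143 ≈ 0.1748.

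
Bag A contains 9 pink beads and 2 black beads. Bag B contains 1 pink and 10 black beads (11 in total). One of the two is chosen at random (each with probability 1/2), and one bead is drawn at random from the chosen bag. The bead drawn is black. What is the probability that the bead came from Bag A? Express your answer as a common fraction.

1/6

P(black | Bag A) = 2/11; P(black | Bag B) = 10/11.
P(black) = 1/2·2/11 + 1/2·10/11 = 6/11.
By Bayes' rule, P(Bag A | black) = 1/11 / 6/11 = 1/6 ≈ 0.1667.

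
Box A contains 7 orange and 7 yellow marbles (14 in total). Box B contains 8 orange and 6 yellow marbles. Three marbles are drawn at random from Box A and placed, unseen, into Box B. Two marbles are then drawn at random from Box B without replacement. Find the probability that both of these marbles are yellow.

321/1768

Condition on how many of the transferred marbles are yellow (from Box A: 7 yellow of 14; then Box B has 17 total).
  0 yellow: C(7,0)C(7,3)/C(14,3) = 5/52; then P = C(6,2)/C(17,2) = 15/136
  1 yellow: C(7,1)C(7,2)/C(14,3) = 21/52; then P = C(7,2)/C(17,2) = 21/136
  2 yellow: C(7,2)C(7,1)/C(14,3) = 21/52; then P = C(8,2)/C(17,2) = 7/34
  3 yellow: C(7,3)C(7,0)/C(14,3) = 5/52; then P = C(9,2)/C(17,2) = 9/34
P(both yellow) = 321/1768 ≈ 0.1816.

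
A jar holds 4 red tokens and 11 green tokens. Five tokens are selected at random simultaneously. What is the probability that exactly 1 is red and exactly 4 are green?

Unordered draws without replacement: count favorable combinations over C(15,5).
Favorable = C(4,1) · C(11,4) = 1320; total = C(15,5) = 3003.
P = 1320/3003 = 40/91 ≈ 0.4396.

40/91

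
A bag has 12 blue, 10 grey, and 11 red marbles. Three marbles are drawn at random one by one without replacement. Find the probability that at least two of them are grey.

105/496

Sum the hypergeometric tail for j = 2,…,3 grey marbles.
Favorable = C(10,2)·C(23,1) + C(10,3)·C(23,0) = 1155; total = C(33,3) = 5456.
P = 1155/5456 = 105/496 ≈ 0.2117.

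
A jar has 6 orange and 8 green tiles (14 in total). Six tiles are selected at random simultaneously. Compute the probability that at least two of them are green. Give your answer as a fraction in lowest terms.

422/429

Sum the hypergeometric tail for j = 2,…,6 green tiles.
Favorable = C(8,2)·C(6,4) + C(8,3)·C(6,3) + C(8,4)·C(6,2) + C(8,5)·C(6,1) + C(8,6)·C(6,0) = 2954; total = C(14,6) = 3003.
P = 2954/3003 = 422/429 ≈ 0.9837.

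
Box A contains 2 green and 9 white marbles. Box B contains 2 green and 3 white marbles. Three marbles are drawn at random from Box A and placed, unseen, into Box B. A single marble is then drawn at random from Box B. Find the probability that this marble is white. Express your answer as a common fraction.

15/22

Condition on how many of the transferred marbles are white (from Box A: 9 white of 11; then Box B has 8 total).
  1 white: C(9,1)C(2,2)/C(11,3) = 3/55; then P = 4/8
  2 white: C(9,2)C(2,1)/C(11,3) = 24/55; then P = 5/8
  3 white: C(9,3)C(2,0)/C(11,3) = 28/55; then P = 6/8
P(white from Box B) = 15/22 ≈ 0.6818.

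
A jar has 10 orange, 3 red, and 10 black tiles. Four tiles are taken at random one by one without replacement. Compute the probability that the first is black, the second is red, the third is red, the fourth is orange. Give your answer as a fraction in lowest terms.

Multiply the conditional probability of each draw in order, without replacement, so each draw removes one from its color and from the total.
P = (10/23) · (3/22) · (2/21) · (10/20) = 5/1771 ≈ 0.0028.

5/1771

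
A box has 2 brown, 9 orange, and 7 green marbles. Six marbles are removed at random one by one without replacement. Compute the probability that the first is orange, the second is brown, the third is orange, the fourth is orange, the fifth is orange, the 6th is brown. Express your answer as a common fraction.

1/2210

Multiply the conditional probability of each draw in order, without replacement, so each draw removes one from its color and from the total.
P = (9/18) · (2/17) · (8/16) · (7/15) · (6/14) · (1/13) = 1/2210 ≈ 0.0005.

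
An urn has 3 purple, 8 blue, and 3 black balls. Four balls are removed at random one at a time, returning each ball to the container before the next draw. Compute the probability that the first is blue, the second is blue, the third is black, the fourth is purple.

36/2401

Multiply the conditional probability of each draw in order, with replacement (the composition resets each draw).
P = (8/14) · (8/14) · (3/14) · (3/14) = 36/2401 ≈ 0.0150.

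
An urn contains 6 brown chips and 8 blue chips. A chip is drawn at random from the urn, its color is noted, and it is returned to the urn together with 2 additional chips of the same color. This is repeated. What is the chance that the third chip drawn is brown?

3/7

Sum over the four possibilities for the first two draws (brown/not-brown each), tracking how the brown count and total change by +2 per draw.
P(third is brown) = 3/7 ≈ 0.4286. (In a Pólya urn every draw has the same marginal probability 6/14.)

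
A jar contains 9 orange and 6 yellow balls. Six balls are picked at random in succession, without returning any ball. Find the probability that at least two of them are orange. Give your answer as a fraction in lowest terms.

90/91

Sum the hypergeometric tail for j = 2,…,6 orange balls.
Favorable = C(9,2)·C(6,4) + C(9,3)·C(6,3) + C(9,4)·C(6,2) + C(9,5)·C(6,1) + C(9,6)·C(6,0) = 4950; total = C(15,6) = 5005.
P = 4950/5005 = 90/91 ≈ 0.9890.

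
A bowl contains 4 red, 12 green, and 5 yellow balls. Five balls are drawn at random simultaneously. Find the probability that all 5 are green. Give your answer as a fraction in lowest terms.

88/2261

Unordered draws without replacement: count favorable combinations over C(21,5).
Favorable = C(4,0) · C(12,5) · C(5,0) = 792; total = C(21,5) = 20349.
P = 792/20349 = 88/2261 ≈ 0.0389.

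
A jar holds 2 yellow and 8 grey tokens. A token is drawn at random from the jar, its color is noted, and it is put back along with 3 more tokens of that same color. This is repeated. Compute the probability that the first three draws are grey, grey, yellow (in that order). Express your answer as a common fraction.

11/130

Track the composition after each reinforcement of +3.
P = (8/10) · (11/13) · (2/16) = 11/130 ≈ 0.0846.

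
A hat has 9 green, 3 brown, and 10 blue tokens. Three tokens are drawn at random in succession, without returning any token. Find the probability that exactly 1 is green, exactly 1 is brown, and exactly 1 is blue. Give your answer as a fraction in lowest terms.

Unordered draws without replacement: count favorable combinations over C(22,3).
Favorable = C(9,1) · C(3,1) · C(10,1) = 270; total = C(22,3) = 1540.
P = 270/1540 = 27/154 ≈ 0.1753.

27/154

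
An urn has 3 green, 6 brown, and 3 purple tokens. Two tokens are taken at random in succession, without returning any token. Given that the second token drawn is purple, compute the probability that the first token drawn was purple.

2/11

P(first=purple and the second token drawn is purple) = (3/12)·(2/11) = 1/22.
P(the second token drawn is purple) = Σ over first color = 3/44 + 3/22 + 1/22 = 1/4.
By Bayes, P(first=purple | the second token drawn is purple) = 1/22 / 1/4 = 2/11 ≈ 0.1818.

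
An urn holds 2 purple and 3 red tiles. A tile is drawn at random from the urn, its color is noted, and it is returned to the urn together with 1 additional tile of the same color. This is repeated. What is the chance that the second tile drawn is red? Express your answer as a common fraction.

3/5

Condition on the first draw. If first is red (prob 3/5), second-red has prob (4)/(6); if not (prob 2/5), it has prob 3/(6).
P = (3/5)·(4/6) + (2/5)·(3/6) = 3/5 ≈ 0.6000.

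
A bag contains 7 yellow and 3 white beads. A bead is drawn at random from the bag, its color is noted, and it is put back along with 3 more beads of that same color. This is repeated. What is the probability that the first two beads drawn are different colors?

Either yellow then white, or white then yellow; after the first draw the total is 13.
P = (7/10)·(3/13) + (3/10)·(7/13) = 21/65 ≈ 0.3231.

21/65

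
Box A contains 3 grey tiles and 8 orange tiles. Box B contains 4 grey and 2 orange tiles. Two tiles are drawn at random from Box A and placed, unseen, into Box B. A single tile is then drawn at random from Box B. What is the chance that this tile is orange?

19/44

Condition on how many of the transferred tiles are orange (from Box A: 8 orange of 11; then Box B has 8 total).
  0 orange: C(8,0)C(3,2)/C(11,2) = 3/55; then P = 2/8
  1 orange: C(8,1)C(3,1)/C(11,2) = 24/55; then P = 3/8
  2 orange: C(8,2)C(3,0)/C(11,2) = 28/55; then P = 4/8
P(orange from Box B) = 19/44 ≈ 0.4318.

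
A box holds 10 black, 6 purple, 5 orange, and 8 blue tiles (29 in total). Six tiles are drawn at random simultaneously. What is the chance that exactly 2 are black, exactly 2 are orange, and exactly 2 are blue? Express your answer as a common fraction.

10/377

Unordered draws without replacement: count favorable combinations over C(29,6).
Favorable = C(10,2) · C(6,0) · C(5,2) · C(8,2) = 12600; total = C(29,6) = 475020.
P = 12600/475020 = 10/377 ≈ 0.0265.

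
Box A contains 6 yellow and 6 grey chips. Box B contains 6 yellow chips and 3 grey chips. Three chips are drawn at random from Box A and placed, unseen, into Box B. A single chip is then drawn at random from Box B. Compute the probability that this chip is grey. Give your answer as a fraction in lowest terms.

3/8

Condition on how many of the transferred chips are grey (from Box A: 6 grey of 12; then Box B has 12 total).
  0 grey: C(6,0)C(6,3)/C(12,3) = 1/11; then P = 3/12
  1 grey: C(6,1)C(6,2)/C(12,3) = 9/22; then P = 4/12
  2 grey: C(6,2)C(6,1)/C(12,3) = 9/22; then P = 5/12
  3 grey: C(6,3)C(6,0)/C(12,3) = 1/11; then P = 6/12
P(grey from Box B) = 3/8 ≈ 0.3750.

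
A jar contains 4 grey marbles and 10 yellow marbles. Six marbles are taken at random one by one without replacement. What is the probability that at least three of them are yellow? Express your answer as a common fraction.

986/1001

Sum the hypergeometric tail for j = 3,…,6 yellow marbles.
Favorable = C(10,3)·C(4,3) + C(10,4)·C(4,2) + C(10,5)·C(4,1) + C(10,6)·C(4,0) = 2958; total = C(14,6) = 3003.
P = 2958/3003 = 986/1001 ≈ 0.9850.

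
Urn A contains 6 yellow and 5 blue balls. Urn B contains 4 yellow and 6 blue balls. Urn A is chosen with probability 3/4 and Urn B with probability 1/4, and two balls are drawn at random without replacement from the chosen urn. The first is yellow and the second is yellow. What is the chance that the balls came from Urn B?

22/157

P(E | Urn A) = 3/11; P(E | Urn B) = 2/15.
P(E) = 3/4·3/11 + 1/4·2/15 = 157/660.
By Bayes' rule, P(Urn B | E) = 1/30 / 157/660 = 22/157 ≈ 0.1401.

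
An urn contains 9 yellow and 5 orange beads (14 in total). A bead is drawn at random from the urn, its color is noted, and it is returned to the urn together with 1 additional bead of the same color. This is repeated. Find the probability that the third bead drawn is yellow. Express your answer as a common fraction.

Sum over the four possibilities for the first two draws (yellow/not-yellow each), tracking how the yellow count and total change by +1 per draw.
P(third is yellow) = 9/14 ≈ 0.6429. (In a Pólya urn every draw has the same marginal probability 9/14.)

9/14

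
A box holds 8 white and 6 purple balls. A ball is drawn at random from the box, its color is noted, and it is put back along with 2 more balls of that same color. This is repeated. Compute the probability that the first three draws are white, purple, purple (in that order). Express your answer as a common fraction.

Track the composition after each reinforcement of +2.
P = (8/14) · (6/16) · (8/18) = 2/21 ≈ 0.0952.

2/21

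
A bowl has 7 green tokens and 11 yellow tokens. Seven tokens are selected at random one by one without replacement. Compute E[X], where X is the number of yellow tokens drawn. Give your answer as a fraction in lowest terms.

77/18

By linearity of expectation, E[X] = Σ P(draw i is yellow); by symmetry each draw (even without replacement) has P(yellow) = 11/18.
E[X] = 7 · 11/18 = 77/18 ≈ 4.2778.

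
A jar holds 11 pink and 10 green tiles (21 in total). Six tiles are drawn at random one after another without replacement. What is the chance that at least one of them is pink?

Use the complement: P(at least one pink) = 1 − P(no pink).
P(none) = C(10,6)/C(21,6) = 210/54264.
So P = 1 − 210/54264 = 1287/1292 ≈ 0.9961.

1287/1292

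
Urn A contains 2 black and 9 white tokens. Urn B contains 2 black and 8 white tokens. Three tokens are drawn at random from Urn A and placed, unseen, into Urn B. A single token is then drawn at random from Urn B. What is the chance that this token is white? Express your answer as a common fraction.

Condition on how many of the transferred tokens are white (from Urn A: 9 white of 11; then Urn B has 13 total).
  1 white: C(9,1)C(2,2)/C(11,3) = 3/55; then P = 9/13
  2 white: C(9,2)C(2,1)/C(11,3) = 24/55; then P = 10/13
  3 white: C(9,3)C(2,0)/C(11,3) = 28/55; then P = 11/13
P(white from Urn B) = 115/143 ≈ 0.8042.

115/143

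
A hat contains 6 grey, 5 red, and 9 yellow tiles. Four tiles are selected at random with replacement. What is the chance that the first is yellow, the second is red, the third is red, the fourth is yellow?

Multiply the conditional probability of each draw in order, with replacement (the composition resets each draw).
P = (9/20) · (5/20) · (5/20) · (9/20) = 81/6400 ≈ 0.0127.

81/6400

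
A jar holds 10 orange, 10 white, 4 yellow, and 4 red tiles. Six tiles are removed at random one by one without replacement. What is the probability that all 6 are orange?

1/1794

Unordered draws without replacement: count favorable combinations over C(28,6).
Favorable = C(10,6) · C(10,0) · C(4,0) · C(4,0) = 210; total = C(28,6) = 376740.
P = 210/376740 = 1/1794 ≈ 0.0006.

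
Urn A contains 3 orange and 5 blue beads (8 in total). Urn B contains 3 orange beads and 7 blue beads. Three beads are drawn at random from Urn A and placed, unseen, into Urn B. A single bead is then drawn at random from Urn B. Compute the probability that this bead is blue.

71/104

Condition on how many of the transferred beads are blue (from Urn A: 5 blue of 8; then Urn B has 13 total).
  0 blue: C(5,0)C(3,3)/C(8,3) = 1/56; then P = 7/13
  1 blue: C(5,1)C(3,2)/C(8,3) = 15/56; then P = 8/13
  2 blue: C(5,2)C(3,1)/C(8,3) = 15/28; then P = 9/13
  3 blue: C(5,3)C(3,0)/C(8,3) = 5/28; then P = 10/13
P(blue from Urn B) = 71/104 ≈ 0.6827.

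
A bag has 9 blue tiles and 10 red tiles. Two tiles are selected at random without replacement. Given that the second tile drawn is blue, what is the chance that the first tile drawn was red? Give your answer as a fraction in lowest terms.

P(first=red and the second tile drawn is blue) = (10/19)·(9/18) = 5/19.
P(the second tile drawn is blue) = Σ over first color = 4/19 + 5/19 = 9/19.
By Bayes, P(first=red | the second tile drawn is blue) = 5/19 / 9/19 = 5/9 ≈ 0.5556.

5/9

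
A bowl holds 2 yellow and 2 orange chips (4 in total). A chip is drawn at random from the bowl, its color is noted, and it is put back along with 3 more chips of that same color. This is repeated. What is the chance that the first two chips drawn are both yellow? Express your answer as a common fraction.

5/14

After a yellow draw the bowl holds 5 yellow out of 7.
P = (2/4)·(5/7) = 5/14 ≈ 0.3571.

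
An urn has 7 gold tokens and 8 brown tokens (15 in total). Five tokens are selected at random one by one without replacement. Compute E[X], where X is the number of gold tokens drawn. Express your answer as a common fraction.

7/3

By linearity of expectation, E[X] = Σ P(draw i is gold); by symmetry each draw (even without replacement) has P(gold) = 7/15.
E[X] = 5 · 7/15 = 7/3 ≈ 2.3333.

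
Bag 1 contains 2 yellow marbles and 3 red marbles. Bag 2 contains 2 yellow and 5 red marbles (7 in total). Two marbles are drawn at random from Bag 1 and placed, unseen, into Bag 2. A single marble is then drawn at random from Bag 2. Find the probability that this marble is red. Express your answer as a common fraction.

Condition on how many of the transferred marbles are red (from Bag 1: 3 red of 5; then Bag 2 has 9 total).
  0 red: C(3,0)C(2,2)/C(5,2) = 1/10; then P = 5/9
  1 red: C(3,1)C(2,1)/C(5,2) = 3/5; then P = 6/9
  2 red: C(3,2)C(2,0)/C(5,2) = 3/10; then P = 7/9
P(red from Bag 2) = 31/45 ≈ 0.6889.

31/45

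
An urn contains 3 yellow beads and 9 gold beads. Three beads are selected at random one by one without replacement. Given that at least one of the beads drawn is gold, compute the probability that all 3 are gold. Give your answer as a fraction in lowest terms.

P(all 3 gold) = C(9,3)/C(12,3) = 21/55; P(at least one gold) = 1 − C(3,3)/C(12,3) = 219/220.
Since 'all 3 gold' ⊆ 'at least one gold', P(all 3 | at least one) = 21/55 / 219/220 = 28/73 ≈ 0.3836.

28/73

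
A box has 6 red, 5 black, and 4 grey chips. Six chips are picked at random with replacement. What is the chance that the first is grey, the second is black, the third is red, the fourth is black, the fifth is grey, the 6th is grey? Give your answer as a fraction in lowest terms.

Multiply the conditional probability of each draw in order, with replacement (the composition resets each draw).
P = (4/15) · (5/15) · (6/15) · (5/15) · (4/15) · (4/15) = 128/151875 ≈ 0.0008.

128/151875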